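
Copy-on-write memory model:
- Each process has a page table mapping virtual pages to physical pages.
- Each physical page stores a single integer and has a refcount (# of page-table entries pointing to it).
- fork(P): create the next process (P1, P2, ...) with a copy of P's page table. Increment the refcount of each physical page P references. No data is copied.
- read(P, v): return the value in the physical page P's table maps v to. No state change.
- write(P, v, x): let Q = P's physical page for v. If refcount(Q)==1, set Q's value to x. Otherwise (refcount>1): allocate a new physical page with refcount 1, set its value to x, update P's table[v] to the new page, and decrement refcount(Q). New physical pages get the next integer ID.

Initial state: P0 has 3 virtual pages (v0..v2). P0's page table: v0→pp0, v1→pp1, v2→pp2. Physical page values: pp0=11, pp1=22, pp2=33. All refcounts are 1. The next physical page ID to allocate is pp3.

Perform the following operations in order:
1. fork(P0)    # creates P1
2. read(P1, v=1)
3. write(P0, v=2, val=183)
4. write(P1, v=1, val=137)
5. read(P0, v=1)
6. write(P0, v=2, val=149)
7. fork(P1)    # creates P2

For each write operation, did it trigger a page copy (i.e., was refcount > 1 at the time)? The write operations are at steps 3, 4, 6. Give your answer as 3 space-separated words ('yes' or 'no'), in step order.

Op 1: fork(P0) -> P1. 3 ppages; refcounts: pp0:2 pp1:2 pp2:2
Op 2: read(P1, v1) -> 22. No state change.
Op 3: write(P0, v2, 183). refcount(pp2)=2>1 -> COPY to pp3. 4 ppages; refcounts: pp0:2 pp1:2 pp2:1 pp3:1
Op 4: write(P1, v1, 137). refcount(pp1)=2>1 -> COPY to pp4. 5 ppages; refcounts: pp0:2 pp1:1 pp2:1 pp3:1 pp4:1
Op 5: read(P0, v1) -> 22. No state change.
Op 6: write(P0, v2, 149). refcount(pp3)=1 -> write in place. 5 ppages; refcounts: pp0:2 pp1:1 pp2:1 pp3:1 pp4:1
Op 7: fork(P1) -> P2. 5 ppages; refcounts: pp0:3 pp1:1 pp2:2 pp3:1 pp4:2

yes yes no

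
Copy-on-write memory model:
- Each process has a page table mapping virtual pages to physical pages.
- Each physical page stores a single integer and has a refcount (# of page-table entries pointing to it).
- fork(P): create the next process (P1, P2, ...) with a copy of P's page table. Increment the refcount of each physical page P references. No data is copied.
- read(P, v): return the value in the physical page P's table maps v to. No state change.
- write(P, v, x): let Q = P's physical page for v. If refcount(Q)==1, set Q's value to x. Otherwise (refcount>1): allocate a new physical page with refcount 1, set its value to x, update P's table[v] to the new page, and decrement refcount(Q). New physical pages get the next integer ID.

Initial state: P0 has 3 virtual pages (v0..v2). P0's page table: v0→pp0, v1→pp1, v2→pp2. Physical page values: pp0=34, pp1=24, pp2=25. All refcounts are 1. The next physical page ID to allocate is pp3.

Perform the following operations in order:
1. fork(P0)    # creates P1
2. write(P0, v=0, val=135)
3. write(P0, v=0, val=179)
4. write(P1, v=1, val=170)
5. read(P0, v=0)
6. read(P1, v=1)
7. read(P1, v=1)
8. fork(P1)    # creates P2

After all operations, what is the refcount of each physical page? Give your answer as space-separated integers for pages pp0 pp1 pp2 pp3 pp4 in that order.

Answer: 2 1 3 1 2

Derivation:
Op 1: fork(P0) -> P1. 3 ppages; refcounts: pp0:2 pp1:2 pp2:2
Op 2: write(P0, v0, 135). refcount(pp0)=2>1 -> COPY to pp3. 4 ppages; refcounts: pp0:1 pp1:2 pp2:2 pp3:1
Op 3: write(P0, v0, 179). refcount(pp3)=1 -> write in place. 4 ppages; refcounts: pp0:1 pp1:2 pp2:2 pp3:1
Op 4: write(P1, v1, 170). refcount(pp1)=2>1 -> COPY to pp4. 5 ppages; refcounts: pp0:1 pp1:1 pp2:2 pp3:1 pp4:1
Op 5: read(P0, v0) -> 179. No state change.
Op 6: read(P1, v1) -> 170. No state change.
Op 7: read(P1, v1) -> 170. No state change.
Op 8: fork(P1) -> P2. 5 ppages; refcounts: pp0:2 pp1:1 pp2:3 pp3:1 pp4:2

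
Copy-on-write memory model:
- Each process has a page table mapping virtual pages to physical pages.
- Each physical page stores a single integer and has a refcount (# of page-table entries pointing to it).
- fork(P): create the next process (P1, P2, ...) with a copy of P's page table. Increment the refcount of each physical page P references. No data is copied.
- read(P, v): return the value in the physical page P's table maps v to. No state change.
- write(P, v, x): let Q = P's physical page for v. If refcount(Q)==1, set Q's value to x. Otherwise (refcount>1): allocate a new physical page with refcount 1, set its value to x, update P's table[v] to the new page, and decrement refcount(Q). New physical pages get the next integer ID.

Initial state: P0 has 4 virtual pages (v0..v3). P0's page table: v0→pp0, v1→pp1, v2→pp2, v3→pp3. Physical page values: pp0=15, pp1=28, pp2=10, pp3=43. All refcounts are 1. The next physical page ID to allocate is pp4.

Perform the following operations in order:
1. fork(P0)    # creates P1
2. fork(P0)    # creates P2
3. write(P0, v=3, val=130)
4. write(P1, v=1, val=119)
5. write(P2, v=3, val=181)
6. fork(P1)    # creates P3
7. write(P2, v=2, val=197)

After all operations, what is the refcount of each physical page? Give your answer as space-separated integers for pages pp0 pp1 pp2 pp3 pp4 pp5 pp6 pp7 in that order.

Op 1: fork(P0) -> P1. 4 ppages; refcounts: pp0:2 pp1:2 pp2:2 pp3:2
Op 2: fork(P0) -> P2. 4 ppages; refcounts: pp0:3 pp1:3 pp2:3 pp3:3
Op 3: write(P0, v3, 130). refcount(pp3)=3>1 -> COPY to pp4. 5 ppages; refcounts: pp0:3 pp1:3 pp2:3 pp3:2 pp4:1
Op 4: write(P1, v1, 119). refcount(pp1)=3>1 -> COPY to pp5. 6 ppages; refcounts: pp0:3 pp1:2 pp2:3 pp3:2 pp4:1 pp5:1
Op 5: write(P2, v3, 181). refcount(pp3)=2>1 -> COPY to pp6. 7 ppages; refcounts: pp0:3 pp1:2 pp2:3 pp3:1 pp4:1 pp5:1 pp6:1
Op 6: fork(P1) -> P3. 7 ppages; refcounts: pp0:4 pp1:2 pp2:4 pp3:2 pp4:1 pp5:2 pp6:1
Op 7: write(P2, v2, 197). refcount(pp2)=4>1 -> COPY to pp7. 8 ppages; refcounts: pp0:4 pp1:2 pp2:3 pp3:2 pp4:1 pp5:2 pp6:1 pp7:1

Answer: 4 2 3 2 1 2 1 1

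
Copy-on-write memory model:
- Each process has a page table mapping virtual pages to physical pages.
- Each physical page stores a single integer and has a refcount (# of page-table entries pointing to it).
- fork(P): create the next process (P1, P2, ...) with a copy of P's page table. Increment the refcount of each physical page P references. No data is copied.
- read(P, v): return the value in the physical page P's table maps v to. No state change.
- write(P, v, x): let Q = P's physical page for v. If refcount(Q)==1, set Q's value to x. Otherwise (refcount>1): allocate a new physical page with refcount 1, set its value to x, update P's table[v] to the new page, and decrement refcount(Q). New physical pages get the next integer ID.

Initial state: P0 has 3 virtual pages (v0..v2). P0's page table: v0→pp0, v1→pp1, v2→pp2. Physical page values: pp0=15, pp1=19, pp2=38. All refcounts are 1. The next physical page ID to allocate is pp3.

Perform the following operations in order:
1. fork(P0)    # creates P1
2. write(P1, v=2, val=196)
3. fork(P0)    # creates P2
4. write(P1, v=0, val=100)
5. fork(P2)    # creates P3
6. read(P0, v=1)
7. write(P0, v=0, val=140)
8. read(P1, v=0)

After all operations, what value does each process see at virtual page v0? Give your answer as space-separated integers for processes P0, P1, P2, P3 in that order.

Op 1: fork(P0) -> P1. 3 ppages; refcounts: pp0:2 pp1:2 pp2:2
Op 2: write(P1, v2, 196). refcount(pp2)=2>1 -> COPY to pp3. 4 ppages; refcounts: pp0:2 pp1:2 pp2:1 pp3:1
Op 3: fork(P0) -> P2. 4 ppages; refcounts: pp0:3 pp1:3 pp2:2 pp3:1
Op 4: write(P1, v0, 100). refcount(pp0)=3>1 -> COPY to pp4. 5 ppages; refcounts: pp0:2 pp1:3 pp2:2 pp3:1 pp4:1
Op 5: fork(P2) -> P3. 5 ppages; refcounts: pp0:3 pp1:4 pp2:3 pp3:1 pp4:1
Op 6: read(P0, v1) -> 19. No state change.
Op 7: write(P0, v0, 140). refcount(pp0)=3>1 -> COPY to pp5. 6 ppages; refcounts: pp0:2 pp1:4 pp2:3 pp3:1 pp4:1 pp5:1
Op 8: read(P1, v0) -> 100. No state change.
P0: v0 -> pp5 = 140
P1: v0 -> pp4 = 100
P2: v0 -> pp0 = 15
P3: v0 -> pp0 = 15

Answer: 140 100 15 15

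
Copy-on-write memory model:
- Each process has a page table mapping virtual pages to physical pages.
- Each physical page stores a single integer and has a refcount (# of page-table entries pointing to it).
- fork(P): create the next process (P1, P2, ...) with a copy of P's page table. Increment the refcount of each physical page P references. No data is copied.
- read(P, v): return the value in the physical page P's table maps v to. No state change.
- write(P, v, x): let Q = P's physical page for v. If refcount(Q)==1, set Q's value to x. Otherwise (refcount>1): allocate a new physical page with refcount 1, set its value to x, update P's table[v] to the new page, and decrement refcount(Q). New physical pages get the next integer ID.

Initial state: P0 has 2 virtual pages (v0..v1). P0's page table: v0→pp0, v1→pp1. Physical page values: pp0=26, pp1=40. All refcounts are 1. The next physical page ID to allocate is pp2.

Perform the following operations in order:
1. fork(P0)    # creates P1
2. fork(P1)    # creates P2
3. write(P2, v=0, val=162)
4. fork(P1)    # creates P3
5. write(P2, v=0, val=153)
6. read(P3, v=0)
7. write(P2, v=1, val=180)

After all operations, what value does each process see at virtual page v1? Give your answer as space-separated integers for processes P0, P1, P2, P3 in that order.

Answer: 40 40 180 40

Derivation:
Op 1: fork(P0) -> P1. 2 ppages; refcounts: pp0:2 pp1:2
Op 2: fork(P1) -> P2. 2 ppages; refcounts: pp0:3 pp1:3
Op 3: write(P2, v0, 162). refcount(pp0)=3>1 -> COPY to pp2. 3 ppages; refcounts: pp0:2 pp1:3 pp2:1
Op 4: fork(P1) -> P3. 3 ppages; refcounts: pp0:3 pp1:4 pp2:1
Op 5: write(P2, v0, 153). refcount(pp2)=1 -> write in place. 3 ppages; refcounts: pp0:3 pp1:4 pp2:1
Op 6: read(P3, v0) -> 26. No state change.
Op 7: write(P2, v1, 180). refcount(pp1)=4>1 -> COPY to pp3. 4 ppages; refcounts: pp0:3 pp1:3 pp2:1 pp3:1
P0: v1 -> pp1 = 40
P1: v1 -> pp1 = 40
P2: v1 -> pp3 = 180
P3: v1 -> pp1 = 40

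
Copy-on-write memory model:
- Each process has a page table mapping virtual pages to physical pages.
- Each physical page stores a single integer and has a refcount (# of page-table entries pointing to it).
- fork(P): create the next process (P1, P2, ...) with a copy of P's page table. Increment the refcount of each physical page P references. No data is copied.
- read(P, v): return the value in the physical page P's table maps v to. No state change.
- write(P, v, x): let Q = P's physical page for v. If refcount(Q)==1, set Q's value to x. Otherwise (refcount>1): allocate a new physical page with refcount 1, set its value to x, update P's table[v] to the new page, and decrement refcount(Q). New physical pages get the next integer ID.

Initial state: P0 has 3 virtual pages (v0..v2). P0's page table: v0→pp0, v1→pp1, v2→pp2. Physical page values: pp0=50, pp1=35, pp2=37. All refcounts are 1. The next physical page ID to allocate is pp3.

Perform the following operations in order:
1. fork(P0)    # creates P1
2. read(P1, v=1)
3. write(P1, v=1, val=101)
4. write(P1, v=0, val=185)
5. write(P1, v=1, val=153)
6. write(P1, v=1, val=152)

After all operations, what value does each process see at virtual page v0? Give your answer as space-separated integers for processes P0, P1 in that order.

Answer: 50 185

Derivation:
Op 1: fork(P0) -> P1. 3 ppages; refcounts: pp0:2 pp1:2 pp2:2
Op 2: read(P1, v1) -> 35. No state change.
Op 3: write(P1, v1, 101). refcount(pp1)=2>1 -> COPY to pp3. 4 ppages; refcounts: pp0:2 pp1:1 pp2:2 pp3:1
Op 4: write(P1, v0, 185). refcount(pp0)=2>1 -> COPY to pp4. 5 ppages; refcounts: pp0:1 pp1:1 pp2:2 pp3:1 pp4:1
Op 5: write(P1, v1, 153). refcount(pp3)=1 -> write in place. 5 ppages; refcounts: pp0:1 pp1:1 pp2:2 pp3:1 pp4:1
Op 6: write(P1, v1, 152). refcount(pp3)=1 -> write in place. 5 ppages; refcounts: pp0:1 pp1:1 pp2:2 pp3:1 pp4:1
P0: v0 -> pp0 = 50
P1: v0 -> pp4 = 185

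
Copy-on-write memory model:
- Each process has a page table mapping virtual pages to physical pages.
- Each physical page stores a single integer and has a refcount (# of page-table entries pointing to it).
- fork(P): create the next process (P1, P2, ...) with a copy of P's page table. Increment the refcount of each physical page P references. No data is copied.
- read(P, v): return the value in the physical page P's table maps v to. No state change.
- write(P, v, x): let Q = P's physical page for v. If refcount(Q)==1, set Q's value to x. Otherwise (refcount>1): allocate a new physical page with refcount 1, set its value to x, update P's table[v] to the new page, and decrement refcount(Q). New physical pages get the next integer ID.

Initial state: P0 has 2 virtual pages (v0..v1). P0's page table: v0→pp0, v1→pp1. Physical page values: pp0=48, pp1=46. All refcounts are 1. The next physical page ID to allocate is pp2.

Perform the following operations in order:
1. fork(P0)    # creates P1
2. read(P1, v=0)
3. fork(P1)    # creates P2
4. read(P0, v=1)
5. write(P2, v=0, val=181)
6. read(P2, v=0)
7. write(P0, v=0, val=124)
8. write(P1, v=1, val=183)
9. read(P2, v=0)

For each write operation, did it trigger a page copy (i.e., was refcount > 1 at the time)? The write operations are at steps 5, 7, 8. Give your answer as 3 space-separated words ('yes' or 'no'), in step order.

Op 1: fork(P0) -> P1. 2 ppages; refcounts: pp0:2 pp1:2
Op 2: read(P1, v0) -> 48. No state change.
Op 3: fork(P1) -> P2. 2 ppages; refcounts: pp0:3 pp1:3
Op 4: read(P0, v1) -> 46. No state change.
Op 5: write(P2, v0, 181). refcount(pp0)=3>1 -> COPY to pp2. 3 ppages; refcounts: pp0:2 pp1:3 pp2:1
Op 6: read(P2, v0) -> 181. No state change.
Op 7: write(P0, v0, 124). refcount(pp0)=2>1 -> COPY to pp3. 4 ppages; refcounts: pp0:1 pp1:3 pp2:1 pp3:1
Op 8: write(P1, v1, 183). refcount(pp1)=3>1 -> COPY to pp4. 5 ppages; refcounts: pp0:1 pp1:2 pp2:1 pp3:1 pp4:1
Op 9: read(P2, v0) -> 181. No state change.

yes yes yes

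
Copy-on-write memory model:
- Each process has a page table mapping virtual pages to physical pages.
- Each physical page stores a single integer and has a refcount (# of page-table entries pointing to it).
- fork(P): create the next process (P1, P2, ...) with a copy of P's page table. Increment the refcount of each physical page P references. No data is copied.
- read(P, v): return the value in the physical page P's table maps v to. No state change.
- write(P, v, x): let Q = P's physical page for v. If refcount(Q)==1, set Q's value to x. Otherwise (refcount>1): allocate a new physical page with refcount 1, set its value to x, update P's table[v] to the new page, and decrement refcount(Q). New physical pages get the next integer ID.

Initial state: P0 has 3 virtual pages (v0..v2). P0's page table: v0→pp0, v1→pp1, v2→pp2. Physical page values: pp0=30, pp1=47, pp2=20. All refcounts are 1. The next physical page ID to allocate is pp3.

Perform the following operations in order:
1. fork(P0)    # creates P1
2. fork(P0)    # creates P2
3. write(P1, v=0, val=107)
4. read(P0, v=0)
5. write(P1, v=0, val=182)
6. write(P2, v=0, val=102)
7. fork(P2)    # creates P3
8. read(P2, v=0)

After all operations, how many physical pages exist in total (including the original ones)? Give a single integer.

Answer: 5

Derivation:
Op 1: fork(P0) -> P1. 3 ppages; refcounts: pp0:2 pp1:2 pp2:2
Op 2: fork(P0) -> P2. 3 ppages; refcounts: pp0:3 pp1:3 pp2:3
Op 3: write(P1, v0, 107). refcount(pp0)=3>1 -> COPY to pp3. 4 ppages; refcounts: pp0:2 pp1:3 pp2:3 pp3:1
Op 4: read(P0, v0) -> 30. No state change.
Op 5: write(P1, v0, 182). refcount(pp3)=1 -> write in place. 4 ppages; refcounts: pp0:2 pp1:3 pp2:3 pp3:1
Op 6: write(P2, v0, 102). refcount(pp0)=2>1 -> COPY to pp4. 5 ppages; refcounts: pp0:1 pp1:3 pp2:3 pp3:1 pp4:1
Op 7: fork(P2) -> P3. 5 ppages; refcounts: pp0:1 pp1:4 pp2:4 pp3:1 pp4:2
Op 8: read(P2, v0) -> 102. No state change.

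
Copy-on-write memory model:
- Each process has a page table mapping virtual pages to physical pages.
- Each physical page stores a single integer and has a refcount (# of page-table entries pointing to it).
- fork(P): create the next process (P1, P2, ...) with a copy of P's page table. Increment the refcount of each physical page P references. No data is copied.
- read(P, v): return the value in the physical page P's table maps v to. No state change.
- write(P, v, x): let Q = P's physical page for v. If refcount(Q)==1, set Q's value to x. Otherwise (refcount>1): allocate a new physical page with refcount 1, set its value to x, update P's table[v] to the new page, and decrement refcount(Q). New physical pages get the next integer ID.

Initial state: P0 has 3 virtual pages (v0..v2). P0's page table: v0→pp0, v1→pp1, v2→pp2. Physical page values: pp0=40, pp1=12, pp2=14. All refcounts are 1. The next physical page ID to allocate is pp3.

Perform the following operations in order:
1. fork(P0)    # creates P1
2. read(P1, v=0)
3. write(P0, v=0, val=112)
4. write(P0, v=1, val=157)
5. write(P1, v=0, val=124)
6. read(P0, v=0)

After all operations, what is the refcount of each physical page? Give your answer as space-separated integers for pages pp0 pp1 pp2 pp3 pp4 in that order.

Op 1: fork(P0) -> P1. 3 ppages; refcounts: pp0:2 pp1:2 pp2:2
Op 2: read(P1, v0) -> 40. No state change.
Op 3: write(P0, v0, 112). refcount(pp0)=2>1 -> COPY to pp3. 4 ppages; refcounts: pp0:1 pp1:2 pp2:2 pp3:1
Op 4: write(P0, v1, 157). refcount(pp1)=2>1 -> COPY to pp4. 5 ppages; refcounts: pp0:1 pp1:1 pp2:2 pp3:1 pp4:1
Op 5: write(P1, v0, 124). refcount(pp0)=1 -> write in place. 5 ppages; refcounts: pp0:1 pp1:1 pp2:2 pp3:1 pp4:1
Op 6: read(P0, v0) -> 112. No state change.

Answer: 1 1 2 1 1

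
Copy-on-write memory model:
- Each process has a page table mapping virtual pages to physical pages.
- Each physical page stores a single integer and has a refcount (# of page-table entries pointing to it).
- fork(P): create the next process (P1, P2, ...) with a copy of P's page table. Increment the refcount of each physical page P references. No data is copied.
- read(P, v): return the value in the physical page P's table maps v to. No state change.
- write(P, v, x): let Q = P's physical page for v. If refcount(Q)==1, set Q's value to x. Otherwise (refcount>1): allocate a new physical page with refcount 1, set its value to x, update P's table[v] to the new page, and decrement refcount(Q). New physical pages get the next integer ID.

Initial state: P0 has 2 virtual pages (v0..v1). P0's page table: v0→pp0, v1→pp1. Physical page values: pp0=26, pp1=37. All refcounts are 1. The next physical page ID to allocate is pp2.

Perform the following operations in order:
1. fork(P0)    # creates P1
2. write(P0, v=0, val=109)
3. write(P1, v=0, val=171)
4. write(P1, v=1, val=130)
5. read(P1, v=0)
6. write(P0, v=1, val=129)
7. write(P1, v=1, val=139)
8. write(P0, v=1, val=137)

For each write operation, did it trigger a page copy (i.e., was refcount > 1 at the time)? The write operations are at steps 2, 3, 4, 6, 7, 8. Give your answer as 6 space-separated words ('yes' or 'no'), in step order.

Op 1: fork(P0) -> P1. 2 ppages; refcounts: pp0:2 pp1:2
Op 2: write(P0, v0, 109). refcount(pp0)=2>1 -> COPY to pp2. 3 ppages; refcounts: pp0:1 pp1:2 pp2:1
Op 3: write(P1, v0, 171). refcount(pp0)=1 -> write in place. 3 ppages; refcounts: pp0:1 pp1:2 pp2:1
Op 4: write(P1, v1, 130). refcount(pp1)=2>1 -> COPY to pp3. 4 ppages; refcounts: pp0:1 pp1:1 pp2:1 pp3:1
Op 5: read(P1, v0) -> 171. No state change.
Op 6: write(P0, v1, 129). refcount(pp1)=1 -> write in place. 4 ppages; refcounts: pp0:1 pp1:1 pp2:1 pp3:1
Op 7: write(P1, v1, 139). refcount(pp3)=1 -> write in place. 4 ppages; refcounts: pp0:1 pp1:1 pp2:1 pp3:1
Op 8: write(P0, v1, 137). refcount(pp1)=1 -> write in place. 4 ppages; refcounts: pp0:1 pp1:1 pp2:1 pp3:1

yes no yes no no no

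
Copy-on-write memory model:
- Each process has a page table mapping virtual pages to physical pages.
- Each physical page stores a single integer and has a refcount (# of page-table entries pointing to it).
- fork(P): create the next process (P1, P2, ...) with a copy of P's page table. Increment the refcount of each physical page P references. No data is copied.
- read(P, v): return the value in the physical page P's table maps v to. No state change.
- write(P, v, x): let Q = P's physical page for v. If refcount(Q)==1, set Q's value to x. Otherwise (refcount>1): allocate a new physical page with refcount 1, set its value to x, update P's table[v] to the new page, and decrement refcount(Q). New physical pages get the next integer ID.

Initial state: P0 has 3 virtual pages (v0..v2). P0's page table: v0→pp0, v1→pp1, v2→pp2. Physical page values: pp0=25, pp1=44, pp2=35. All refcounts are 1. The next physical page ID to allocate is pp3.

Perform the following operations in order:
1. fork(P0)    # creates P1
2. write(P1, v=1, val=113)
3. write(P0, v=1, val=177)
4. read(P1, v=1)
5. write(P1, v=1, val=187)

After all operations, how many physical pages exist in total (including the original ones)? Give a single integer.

Op 1: fork(P0) -> P1. 3 ppages; refcounts: pp0:2 pp1:2 pp2:2
Op 2: write(P1, v1, 113). refcount(pp1)=2>1 -> COPY to pp3. 4 ppages; refcounts: pp0:2 pp1:1 pp2:2 pp3:1
Op 3: write(P0, v1, 177). refcount(pp1)=1 -> write in place. 4 ppages; refcounts: pp0:2 pp1:1 pp2:2 pp3:1
Op 4: read(P1, v1) -> 113. No state change.
Op 5: write(P1, v1, 187). refcount(pp3)=1 -> write in place. 4 ppages; refcounts: pp0:2 pp1:1 pp2:2 pp3:1

Answer: 4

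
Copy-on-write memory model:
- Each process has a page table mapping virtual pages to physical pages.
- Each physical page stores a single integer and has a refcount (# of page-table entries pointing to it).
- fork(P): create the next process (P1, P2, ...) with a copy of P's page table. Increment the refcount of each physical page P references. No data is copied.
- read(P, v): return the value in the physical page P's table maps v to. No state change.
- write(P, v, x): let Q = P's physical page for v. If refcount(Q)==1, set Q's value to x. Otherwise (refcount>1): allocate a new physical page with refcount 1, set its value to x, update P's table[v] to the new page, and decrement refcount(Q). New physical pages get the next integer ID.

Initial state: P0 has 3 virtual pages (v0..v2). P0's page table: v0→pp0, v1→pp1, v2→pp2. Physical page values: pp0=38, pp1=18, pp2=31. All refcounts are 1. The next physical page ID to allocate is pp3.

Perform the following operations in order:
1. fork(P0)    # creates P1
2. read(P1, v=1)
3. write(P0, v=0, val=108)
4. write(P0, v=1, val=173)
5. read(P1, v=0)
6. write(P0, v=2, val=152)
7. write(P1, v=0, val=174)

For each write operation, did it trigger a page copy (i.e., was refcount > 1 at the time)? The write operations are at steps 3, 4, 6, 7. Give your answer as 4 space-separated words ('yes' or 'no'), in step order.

Op 1: fork(P0) -> P1. 3 ppages; refcounts: pp0:2 pp1:2 pp2:2
Op 2: read(P1, v1) -> 18. No state change.
Op 3: write(P0, v0, 108). refcount(pp0)=2>1 -> COPY to pp3. 4 ppages; refcounts: pp0:1 pp1:2 pp2:2 pp3:1
Op 4: write(P0, v1, 173). refcount(pp1)=2>1 -> COPY to pp4. 5 ppages; refcounts: pp0:1 pp1:1 pp2:2 pp3:1 pp4:1
Op 5: read(P1, v0) -> 38. No state change.
Op 6: write(P0, v2, 152). refcount(pp2)=2>1 -> COPY to pp5. 6 ppages; refcounts: pp0:1 pp1:1 pp2:1 pp3:1 pp4:1 pp5:1
Op 7: write(P1, v0, 174). refcount(pp0)=1 -> write in place. 6 ppages; refcounts: pp0:1 pp1:1 pp2:1 pp3:1 pp4:1 pp5:1

yes yes yes no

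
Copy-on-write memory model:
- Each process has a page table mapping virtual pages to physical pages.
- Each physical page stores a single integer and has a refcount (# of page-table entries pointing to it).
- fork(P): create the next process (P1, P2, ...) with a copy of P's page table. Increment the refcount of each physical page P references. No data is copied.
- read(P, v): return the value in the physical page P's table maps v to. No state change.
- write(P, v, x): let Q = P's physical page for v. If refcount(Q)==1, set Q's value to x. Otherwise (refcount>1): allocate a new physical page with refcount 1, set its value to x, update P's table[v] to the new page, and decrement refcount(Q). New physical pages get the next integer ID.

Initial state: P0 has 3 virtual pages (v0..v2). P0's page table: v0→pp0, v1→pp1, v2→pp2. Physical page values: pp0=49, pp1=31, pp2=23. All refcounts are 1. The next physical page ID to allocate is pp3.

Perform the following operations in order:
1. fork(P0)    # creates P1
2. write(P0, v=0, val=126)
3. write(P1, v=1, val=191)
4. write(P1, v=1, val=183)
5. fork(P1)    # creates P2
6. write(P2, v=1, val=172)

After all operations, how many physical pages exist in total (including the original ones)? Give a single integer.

Op 1: fork(P0) -> P1. 3 ppages; refcounts: pp0:2 pp1:2 pp2:2
Op 2: write(P0, v0, 126). refcount(pp0)=2>1 -> COPY to pp3. 4 ppages; refcounts: pp0:1 pp1:2 pp2:2 pp3:1
Op 3: write(P1, v1, 191). refcount(pp1)=2>1 -> COPY to pp4. 5 ppages; refcounts: pp0:1 pp1:1 pp2:2 pp3:1 pp4:1
Op 4: write(P1, v1, 183). refcount(pp4)=1 -> write in place. 5 ppages; refcounts: pp0:1 pp1:1 pp2:2 pp3:1 pp4:1
Op 5: fork(P1) -> P2. 5 ppages; refcounts: pp0:2 pp1:1 pp2:3 pp3:1 pp4:2
Op 6: write(P2, v1, 172). refcount(pp4)=2>1 -> COPY to pp5. 6 ppages; refcounts: pp0:2 pp1:1 pp2:3 pp3:1 pp4:1 pp5:1

Answer: 6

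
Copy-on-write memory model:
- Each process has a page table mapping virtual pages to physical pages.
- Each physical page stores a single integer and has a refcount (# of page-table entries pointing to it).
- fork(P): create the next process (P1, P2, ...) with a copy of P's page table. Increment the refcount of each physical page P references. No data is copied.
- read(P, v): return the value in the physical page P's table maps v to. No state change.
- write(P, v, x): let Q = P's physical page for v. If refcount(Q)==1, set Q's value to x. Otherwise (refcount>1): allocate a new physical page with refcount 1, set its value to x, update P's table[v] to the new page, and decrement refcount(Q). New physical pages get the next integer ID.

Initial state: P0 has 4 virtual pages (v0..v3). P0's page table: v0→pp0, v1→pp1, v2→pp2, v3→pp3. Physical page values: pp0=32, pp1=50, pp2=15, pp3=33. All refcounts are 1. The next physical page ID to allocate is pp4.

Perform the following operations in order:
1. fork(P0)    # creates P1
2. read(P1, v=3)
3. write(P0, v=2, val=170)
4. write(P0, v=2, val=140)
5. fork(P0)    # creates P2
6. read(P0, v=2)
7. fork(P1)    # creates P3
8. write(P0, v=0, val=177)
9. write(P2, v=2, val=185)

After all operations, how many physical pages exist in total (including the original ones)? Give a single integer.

Answer: 7

Derivation:
Op 1: fork(P0) -> P1. 4 ppages; refcounts: pp0:2 pp1:2 pp2:2 pp3:2
Op 2: read(P1, v3) -> 33. No state change.
Op 3: write(P0, v2, 170). refcount(pp2)=2>1 -> COPY to pp4. 5 ppages; refcounts: pp0:2 pp1:2 pp2:1 pp3:2 pp4:1
Op 4: write(P0, v2, 140). refcount(pp4)=1 -> write in place. 5 ppages; refcounts: pp0:2 pp1:2 pp2:1 pp3:2 pp4:1
Op 5: fork(P0) -> P2. 5 ppages; refcounts: pp0:3 pp1:3 pp2:1 pp3:3 pp4:2
Op 6: read(P0, v2) -> 140. No state change.
Op 7: fork(P1) -> P3. 5 ppages; refcounts: pp0:4 pp1:4 pp2:2 pp3:4 pp4:2
Op 8: write(P0, v0, 177). refcount(pp0)=4>1 -> COPY to pp5. 6 ppages; refcounts: pp0:3 pp1:4 pp2:2 pp3:4 pp4:2 pp5:1
Op 9: write(P2, v2, 185). refcount(pp4)=2>1 -> COPY to pp6. 7 ppages; refcounts: pp0:3 pp1:4 pp2:2 pp3:4 pp4:1 pp5:1 pp6:1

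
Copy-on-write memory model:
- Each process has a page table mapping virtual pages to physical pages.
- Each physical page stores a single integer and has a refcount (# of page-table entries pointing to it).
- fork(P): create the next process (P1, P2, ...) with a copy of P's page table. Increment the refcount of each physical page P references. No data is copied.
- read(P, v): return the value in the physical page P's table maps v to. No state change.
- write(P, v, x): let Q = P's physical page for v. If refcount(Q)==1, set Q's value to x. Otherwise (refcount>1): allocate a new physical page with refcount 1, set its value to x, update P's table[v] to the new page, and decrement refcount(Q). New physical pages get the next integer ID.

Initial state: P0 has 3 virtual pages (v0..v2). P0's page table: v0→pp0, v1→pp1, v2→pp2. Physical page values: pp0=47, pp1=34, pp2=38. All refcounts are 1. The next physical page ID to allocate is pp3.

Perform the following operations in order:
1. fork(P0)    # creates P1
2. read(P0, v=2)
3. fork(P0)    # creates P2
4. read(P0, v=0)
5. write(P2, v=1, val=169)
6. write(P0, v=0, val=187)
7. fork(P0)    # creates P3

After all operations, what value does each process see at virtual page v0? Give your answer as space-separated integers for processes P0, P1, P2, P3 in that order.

Op 1: fork(P0) -> P1. 3 ppages; refcounts: pp0:2 pp1:2 pp2:2
Op 2: read(P0, v2) -> 38. No state change.
Op 3: fork(P0) -> P2. 3 ppages; refcounts: pp0:3 pp1:3 pp2:3
Op 4: read(P0, v0) -> 47. No state change.
Op 5: write(P2, v1, 169). refcount(pp1)=3>1 -> COPY to pp3. 4 ppages; refcounts: pp0:3 pp1:2 pp2:3 pp3:1
Op 6: write(P0, v0, 187). refcount(pp0)=3>1 -> COPY to pp4. 5 ppages; refcounts: pp0:2 pp1:2 pp2:3 pp3:1 pp4:1
Op 7: fork(P0) -> P3. 5 ppages; refcounts: pp0:2 pp1:3 pp2:4 pp3:1 pp4:2
P0: v0 -> pp4 = 187
P1: v0 -> pp0 = 47
P2: v0 -> pp0 = 47
P3: v0 -> pp4 = 187

Answer: 187 47 47 187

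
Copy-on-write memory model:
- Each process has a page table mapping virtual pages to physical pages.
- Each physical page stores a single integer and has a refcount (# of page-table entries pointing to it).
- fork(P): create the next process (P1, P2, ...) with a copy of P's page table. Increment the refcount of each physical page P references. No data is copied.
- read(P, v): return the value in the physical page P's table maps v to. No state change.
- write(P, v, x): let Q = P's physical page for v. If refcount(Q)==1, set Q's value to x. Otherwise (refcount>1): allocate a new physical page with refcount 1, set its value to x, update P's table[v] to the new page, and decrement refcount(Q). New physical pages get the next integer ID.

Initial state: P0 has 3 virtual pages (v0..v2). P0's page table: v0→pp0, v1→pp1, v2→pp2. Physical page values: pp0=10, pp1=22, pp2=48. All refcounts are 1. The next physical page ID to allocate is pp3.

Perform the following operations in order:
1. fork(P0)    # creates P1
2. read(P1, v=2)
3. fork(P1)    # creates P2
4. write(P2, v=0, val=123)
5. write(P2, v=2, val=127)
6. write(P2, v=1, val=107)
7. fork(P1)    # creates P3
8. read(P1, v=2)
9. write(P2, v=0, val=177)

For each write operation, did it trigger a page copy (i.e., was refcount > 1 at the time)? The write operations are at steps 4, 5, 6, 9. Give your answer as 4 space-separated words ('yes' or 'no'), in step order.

Op 1: fork(P0) -> P1. 3 ppages; refcounts: pp0:2 pp1:2 pp2:2
Op 2: read(P1, v2) -> 48. No state change.
Op 3: fork(P1) -> P2. 3 ppages; refcounts: pp0:3 pp1:3 pp2:3
Op 4: write(P2, v0, 123). refcount(pp0)=3>1 -> COPY to pp3. 4 ppages; refcounts: pp0:2 pp1:3 pp2:3 pp3:1
Op 5: write(P2, v2, 127). refcount(pp2)=3>1 -> COPY to pp4. 5 ppages; refcounts: pp0:2 pp1:3 pp2:2 pp3:1 pp4:1
Op 6: write(P2, v1, 107). refcount(pp1)=3>1 -> COPY to pp5. 6 ppages; refcounts: pp0:2 pp1:2 pp2:2 pp3:1 pp4:1 pp5:1
Op 7: fork(P1) -> P3. 6 ppages; refcounts: pp0:3 pp1:3 pp2:3 pp3:1 pp4:1 pp5:1
Op 8: read(P1, v2) -> 48. No state change.
Op 9: write(P2, v0, 177). refcount(pp3)=1 -> write in place. 6 ppages; refcounts: pp0:3 pp1:3 pp2:3 pp3:1 pp4:1 pp5:1

yes yes yes no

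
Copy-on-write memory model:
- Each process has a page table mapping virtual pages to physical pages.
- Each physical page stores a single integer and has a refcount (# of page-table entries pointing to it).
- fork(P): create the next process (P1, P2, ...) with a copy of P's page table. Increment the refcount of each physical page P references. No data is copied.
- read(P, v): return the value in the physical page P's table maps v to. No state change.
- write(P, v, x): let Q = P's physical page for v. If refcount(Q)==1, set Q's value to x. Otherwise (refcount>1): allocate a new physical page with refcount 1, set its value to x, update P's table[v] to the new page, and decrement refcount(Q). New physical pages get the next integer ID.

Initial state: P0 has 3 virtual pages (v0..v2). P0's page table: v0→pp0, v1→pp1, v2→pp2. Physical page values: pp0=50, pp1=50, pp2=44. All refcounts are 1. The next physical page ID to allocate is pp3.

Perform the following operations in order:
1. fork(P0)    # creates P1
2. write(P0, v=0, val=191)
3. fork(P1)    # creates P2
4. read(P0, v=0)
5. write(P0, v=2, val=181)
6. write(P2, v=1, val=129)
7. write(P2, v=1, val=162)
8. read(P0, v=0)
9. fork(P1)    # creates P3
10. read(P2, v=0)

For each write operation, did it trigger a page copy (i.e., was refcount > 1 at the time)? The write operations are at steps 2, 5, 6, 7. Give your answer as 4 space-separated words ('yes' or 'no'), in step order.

Op 1: fork(P0) -> P1. 3 ppages; refcounts: pp0:2 pp1:2 pp2:2
Op 2: write(P0, v0, 191). refcount(pp0)=2>1 -> COPY to pp3. 4 ppages; refcounts: pp0:1 pp1:2 pp2:2 pp3:1
Op 3: fork(P1) -> P2. 4 ppages; refcounts: pp0:2 pp1:3 pp2:3 pp3:1
Op 4: read(P0, v0) -> 191. No state change.
Op 5: write(P0, v2, 181). refcount(pp2)=3>1 -> COPY to pp4. 5 ppages; refcounts: pp0:2 pp1:3 pp2:2 pp3:1 pp4:1
Op 6: write(P2, v1, 129). refcount(pp1)=3>1 -> COPY to pp5. 6 ppages; refcounts: pp0:2 pp1:2 pp2:2 pp3:1 pp4:1 pp5:1
Op 7: write(P2, v1, 162). refcount(pp5)=1 -> write in place. 6 ppages; refcounts: pp0:2 pp1:2 pp2:2 pp3:1 pp4:1 pp5:1
Op 8: read(P0, v0) -> 191. No state change.
Op 9: fork(P1) -> P3. 6 ppages; refcounts: pp0:3 pp1:3 pp2:3 pp3:1 pp4:1 pp5:1
Op 10: read(P2, v0) -> 50. No state change.

yes yes yes no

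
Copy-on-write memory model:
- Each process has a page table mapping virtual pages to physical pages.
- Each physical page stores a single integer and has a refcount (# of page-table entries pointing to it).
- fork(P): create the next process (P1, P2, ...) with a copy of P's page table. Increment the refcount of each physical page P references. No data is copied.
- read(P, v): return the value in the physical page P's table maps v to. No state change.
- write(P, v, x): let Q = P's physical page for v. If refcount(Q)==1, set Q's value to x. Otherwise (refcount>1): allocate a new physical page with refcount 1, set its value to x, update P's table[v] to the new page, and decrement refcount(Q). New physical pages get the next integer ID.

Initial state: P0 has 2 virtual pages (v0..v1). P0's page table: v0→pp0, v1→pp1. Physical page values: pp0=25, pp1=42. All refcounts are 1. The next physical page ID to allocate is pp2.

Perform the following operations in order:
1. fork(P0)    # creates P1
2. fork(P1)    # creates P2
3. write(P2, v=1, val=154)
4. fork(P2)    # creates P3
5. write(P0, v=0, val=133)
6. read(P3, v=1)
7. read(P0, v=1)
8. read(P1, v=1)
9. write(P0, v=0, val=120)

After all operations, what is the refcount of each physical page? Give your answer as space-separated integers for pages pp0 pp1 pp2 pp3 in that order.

Op 1: fork(P0) -> P1. 2 ppages; refcounts: pp0:2 pp1:2
Op 2: fork(P1) -> P2. 2 ppages; refcounts: pp0:3 pp1:3
Op 3: write(P2, v1, 154). refcount(pp1)=3>1 -> COPY to pp2. 3 ppages; refcounts: pp0:3 pp1:2 pp2:1
Op 4: fork(P2) -> P3. 3 ppages; refcounts: pp0:4 pp1:2 pp2:2
Op 5: write(P0, v0, 133). refcount(pp0)=4>1 -> COPY to pp3. 4 ppages; refcounts: pp0:3 pp1:2 pp2:2 pp3:1
Op 6: read(P3, v1) -> 154. No state change.
Op 7: read(P0, v1) -> 42. No state change.
Op 8: read(P1, v1) -> 42. No state change.
Op 9: write(P0, v0, 120). refcount(pp3)=1 -> write in place. 4 ppages; refcounts: pp0:3 pp1:2 pp2:2 pp3:1

Answer: 3 2 2 1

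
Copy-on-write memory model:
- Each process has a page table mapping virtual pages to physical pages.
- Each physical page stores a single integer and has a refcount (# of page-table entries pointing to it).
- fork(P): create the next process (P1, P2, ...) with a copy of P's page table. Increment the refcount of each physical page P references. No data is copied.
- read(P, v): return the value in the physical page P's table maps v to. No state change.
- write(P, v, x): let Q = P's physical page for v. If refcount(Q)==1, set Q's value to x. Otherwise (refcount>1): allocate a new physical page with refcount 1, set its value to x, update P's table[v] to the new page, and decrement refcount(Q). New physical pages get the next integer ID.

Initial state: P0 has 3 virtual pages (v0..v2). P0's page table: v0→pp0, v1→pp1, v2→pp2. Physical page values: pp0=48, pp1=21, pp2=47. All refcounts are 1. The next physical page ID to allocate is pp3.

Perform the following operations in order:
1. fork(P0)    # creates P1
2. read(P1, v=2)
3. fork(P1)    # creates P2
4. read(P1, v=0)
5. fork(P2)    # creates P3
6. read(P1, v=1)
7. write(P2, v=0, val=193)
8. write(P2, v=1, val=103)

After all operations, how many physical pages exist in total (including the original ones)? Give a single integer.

Op 1: fork(P0) -> P1. 3 ppages; refcounts: pp0:2 pp1:2 pp2:2
Op 2: read(P1, v2) -> 47. No state change.
Op 3: fork(P1) -> P2. 3 ppages; refcounts: pp0:3 pp1:3 pp2:3
Op 4: read(P1, v0) -> 48. No state change.
Op 5: fork(P2) -> P3. 3 ppages; refcounts: pp0:4 pp1:4 pp2:4
Op 6: read(P1, v1) -> 21. No state change.
Op 7: write(P2, v0, 193). refcount(pp0)=4>1 -> COPY to pp3. 4 ppages; refcounts: pp0:3 pp1:4 pp2:4 pp3:1
Op 8: write(P2, v1, 103). refcount(pp1)=4>1 -> COPY to pp4. 5 ppages; refcounts: pp0:3 pp1:3 pp2:4 pp3:1 pp4:1

Answer: 5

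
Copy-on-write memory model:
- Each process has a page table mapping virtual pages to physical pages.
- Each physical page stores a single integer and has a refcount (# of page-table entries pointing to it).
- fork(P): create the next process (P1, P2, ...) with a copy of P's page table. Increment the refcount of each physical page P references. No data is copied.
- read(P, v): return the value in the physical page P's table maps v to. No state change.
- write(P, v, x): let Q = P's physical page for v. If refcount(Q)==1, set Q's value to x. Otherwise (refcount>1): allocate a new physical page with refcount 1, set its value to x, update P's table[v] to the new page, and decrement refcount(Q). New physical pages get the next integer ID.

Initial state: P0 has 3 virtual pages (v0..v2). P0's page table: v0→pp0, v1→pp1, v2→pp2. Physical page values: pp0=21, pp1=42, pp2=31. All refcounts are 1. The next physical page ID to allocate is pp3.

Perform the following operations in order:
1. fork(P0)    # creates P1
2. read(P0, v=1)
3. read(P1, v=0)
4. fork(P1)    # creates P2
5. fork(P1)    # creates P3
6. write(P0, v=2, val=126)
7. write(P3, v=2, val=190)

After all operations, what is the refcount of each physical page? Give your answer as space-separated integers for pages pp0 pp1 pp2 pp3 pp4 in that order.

Answer: 4 4 2 1 1

Derivation:
Op 1: fork(P0) -> P1. 3 ppages; refcounts: pp0:2 pp1:2 pp2:2
Op 2: read(P0, v1) -> 42. No state change.
Op 3: read(P1, v0) -> 21. No state change.
Op 4: fork(P1) -> P2. 3 ppages; refcounts: pp0:3 pp1:3 pp2:3
Op 5: fork(P1) -> P3. 3 ppages; refcounts: pp0:4 pp1:4 pp2:4
Op 6: write(P0, v2, 126). refcount(pp2)=4>1 -> COPY to pp3. 4 ppages; refcounts: pp0:4 pp1:4 pp2:3 pp3:1
Op 7: write(P3, v2, 190). refcount(pp2)=3>1 -> COPY to pp4. 5 ppages; refcounts: pp0:4 pp1:4 pp2:2 pp3:1 pp4:1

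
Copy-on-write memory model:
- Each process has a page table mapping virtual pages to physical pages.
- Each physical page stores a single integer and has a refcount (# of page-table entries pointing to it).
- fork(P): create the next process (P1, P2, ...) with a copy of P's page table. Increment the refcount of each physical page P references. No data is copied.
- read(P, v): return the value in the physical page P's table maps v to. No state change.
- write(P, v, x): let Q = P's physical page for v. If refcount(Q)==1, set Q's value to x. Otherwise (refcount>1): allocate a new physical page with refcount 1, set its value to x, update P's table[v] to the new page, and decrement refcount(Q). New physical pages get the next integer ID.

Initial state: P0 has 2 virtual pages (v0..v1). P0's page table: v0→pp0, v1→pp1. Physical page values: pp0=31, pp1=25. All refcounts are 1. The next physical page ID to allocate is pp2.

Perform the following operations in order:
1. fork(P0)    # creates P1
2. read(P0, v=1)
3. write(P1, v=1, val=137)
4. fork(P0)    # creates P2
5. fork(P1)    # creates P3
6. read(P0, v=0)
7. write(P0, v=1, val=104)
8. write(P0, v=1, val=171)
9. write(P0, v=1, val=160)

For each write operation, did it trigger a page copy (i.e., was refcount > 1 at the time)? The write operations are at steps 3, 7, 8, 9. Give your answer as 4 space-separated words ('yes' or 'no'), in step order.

Op 1: fork(P0) -> P1. 2 ppages; refcounts: pp0:2 pp1:2
Op 2: read(P0, v1) -> 25. No state change.
Op 3: write(P1, v1, 137). refcount(pp1)=2>1 -> COPY to pp2. 3 ppages; refcounts: pp0:2 pp1:1 pp2:1
Op 4: fork(P0) -> P2. 3 ppages; refcounts: pp0:3 pp1:2 pp2:1
Op 5: fork(P1) -> P3. 3 ppages; refcounts: pp0:4 pp1:2 pp2:2
Op 6: read(P0, v0) -> 31. No state change.
Op 7: write(P0, v1, 104). refcount(pp1)=2>1 -> COPY to pp3. 4 ppages; refcounts: pp0:4 pp1:1 pp2:2 pp3:1
Op 8: write(P0, v1, 171). refcount(pp3)=1 -> write in place. 4 ppages; refcounts: pp0:4 pp1:1 pp2:2 pp3:1
Op 9: write(P0, v1, 160). refcount(pp3)=1 -> write in place. 4 ppages; refcounts: pp0:4 pp1:1 pp2:2 pp3:1

yes yes no no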